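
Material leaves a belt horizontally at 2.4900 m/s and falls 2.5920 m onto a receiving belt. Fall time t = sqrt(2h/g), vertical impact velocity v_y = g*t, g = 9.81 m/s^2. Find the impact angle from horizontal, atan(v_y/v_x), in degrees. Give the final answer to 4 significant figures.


t = sqrt(2*2.5920/9.81) = 0.726939 s
v_y = 9.81 * 0.726939 = 7.13127 m/s
angle = atan(7.13127 / 2.4900) = 70.75 deg


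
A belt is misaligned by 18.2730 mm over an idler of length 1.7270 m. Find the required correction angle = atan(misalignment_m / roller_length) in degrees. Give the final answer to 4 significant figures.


misalign_m = 18.2730 / 1000 = 0.018273 m
angle = atan(0.018273 / 1.7270)
angle = 0.6062 deg


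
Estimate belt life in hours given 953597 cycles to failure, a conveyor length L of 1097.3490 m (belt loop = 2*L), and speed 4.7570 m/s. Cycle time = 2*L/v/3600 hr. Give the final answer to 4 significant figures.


cycle_time = 2 * 1097.3490 / 4.7570 / 3600 = 0.128156 hr
life = 953597 * 0.128156 = 122200 hours


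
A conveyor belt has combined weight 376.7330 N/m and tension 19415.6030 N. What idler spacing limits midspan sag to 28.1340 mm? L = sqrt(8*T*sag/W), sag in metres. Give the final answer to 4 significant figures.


sag = 28.1340/1000 = 0.028134 m
L = sqrt(8 * 19415.6030 * 0.028134 / 376.7330)
L = 3.406 m


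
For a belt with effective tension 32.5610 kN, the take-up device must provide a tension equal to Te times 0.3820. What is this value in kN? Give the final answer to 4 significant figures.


T_tu = 32.5610 * 0.3820
T_tu = 12.44 kN


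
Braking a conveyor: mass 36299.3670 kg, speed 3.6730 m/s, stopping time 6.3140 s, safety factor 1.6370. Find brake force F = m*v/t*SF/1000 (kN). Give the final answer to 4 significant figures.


F = 36299.3670 * 3.6730 / 6.3140 * 1.6370 / 1000
F = 34.57 kN


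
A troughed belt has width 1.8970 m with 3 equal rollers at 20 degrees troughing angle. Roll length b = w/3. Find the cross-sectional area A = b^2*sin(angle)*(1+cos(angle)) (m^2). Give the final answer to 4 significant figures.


b = 1.8970/3 = 0.632333 m
A = 0.632333^2 * sin(20 deg) * (1 + cos(20 deg))
A = 0.2653 m^2


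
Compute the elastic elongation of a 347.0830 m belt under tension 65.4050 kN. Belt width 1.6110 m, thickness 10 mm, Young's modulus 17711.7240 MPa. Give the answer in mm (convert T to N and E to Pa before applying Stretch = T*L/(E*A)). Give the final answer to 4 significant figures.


A = 1.6110 * 0.01 = 0.01611 m^2
Stretch = 65.4050*1000 * 347.0830 / (17711.7240e6 * 0.01611) * 1000
Stretch = 79.56 mm


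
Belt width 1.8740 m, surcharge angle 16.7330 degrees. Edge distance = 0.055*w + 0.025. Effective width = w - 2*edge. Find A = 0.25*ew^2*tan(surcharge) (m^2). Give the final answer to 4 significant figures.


edge = 0.055*1.8740 + 0.025 = 0.12807 m
ew = 1.8740 - 2*0.12807 = 1.61786 m
A = 0.25 * 1.61786^2 * tan(16.7330 deg)
A = 0.1967 m^2


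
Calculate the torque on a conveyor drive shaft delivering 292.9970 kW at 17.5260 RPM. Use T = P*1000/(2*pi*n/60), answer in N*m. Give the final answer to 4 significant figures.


omega = 2*pi*17.5260/60 = 1.83532 rad/s
T = 292.9970*1000 / 1.83532
T = 159600 N*m


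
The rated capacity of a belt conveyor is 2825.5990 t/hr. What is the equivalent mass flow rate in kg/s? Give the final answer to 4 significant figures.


m_dot = 2825.5990 * 1000 / 3600
m_dot = 784.9 kg/s


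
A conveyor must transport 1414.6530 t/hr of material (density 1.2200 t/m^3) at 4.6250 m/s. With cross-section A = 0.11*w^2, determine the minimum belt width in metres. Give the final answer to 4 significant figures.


A_req = 1414.6530 / (4.6250 * 1.2200 * 3600) = 0.0696427 m^2
w = sqrt(0.0696427 / 0.11)
w = 0.7957 m


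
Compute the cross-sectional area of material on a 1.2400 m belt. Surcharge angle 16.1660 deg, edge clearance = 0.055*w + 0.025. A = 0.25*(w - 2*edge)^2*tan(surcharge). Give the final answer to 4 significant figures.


edge = 0.055*1.2400 + 0.025 = 0.0932 m
ew = 1.2400 - 2*0.0932 = 1.0536 m
A = 0.25 * 1.0536^2 * tan(16.1660 deg)
A = 0.08045 m^2


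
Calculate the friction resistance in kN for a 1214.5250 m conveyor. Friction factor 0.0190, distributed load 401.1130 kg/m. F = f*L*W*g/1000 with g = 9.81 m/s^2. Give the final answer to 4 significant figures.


F = 0.0190 * 1214.5250 * 401.1130 * 9.81 / 1000
F = 90.80 kN


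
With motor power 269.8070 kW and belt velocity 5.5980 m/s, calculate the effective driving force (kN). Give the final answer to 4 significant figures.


Te = P / v = 269.8070 / 5.5980
Te = 48.20 kN


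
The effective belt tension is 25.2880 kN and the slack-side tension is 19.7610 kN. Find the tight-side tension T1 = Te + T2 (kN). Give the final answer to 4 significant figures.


T1 = Te + T2 = 25.2880 + 19.7610
T1 = 45.05 kN


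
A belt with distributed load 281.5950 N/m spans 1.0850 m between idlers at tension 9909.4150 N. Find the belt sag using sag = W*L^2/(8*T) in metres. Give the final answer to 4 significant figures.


sag = 281.5950 * 1.0850^2 / (8 * 9909.4150)
sag = 0.004182 m


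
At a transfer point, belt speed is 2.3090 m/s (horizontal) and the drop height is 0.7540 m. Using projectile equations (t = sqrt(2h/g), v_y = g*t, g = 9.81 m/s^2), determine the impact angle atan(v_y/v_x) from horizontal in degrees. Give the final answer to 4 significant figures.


t = sqrt(2*0.7540/9.81) = 0.392072 s
v_y = 9.81 * 0.392072 = 3.84623 m/s
angle = atan(3.84623 / 2.3090) = 59.02 deg


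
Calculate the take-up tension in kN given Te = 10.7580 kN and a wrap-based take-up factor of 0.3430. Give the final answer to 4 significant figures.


T_tu = 10.7580 * 0.3430
T_tu = 3.690 kN


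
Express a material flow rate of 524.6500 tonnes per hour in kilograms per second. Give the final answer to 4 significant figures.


m_dot = 524.6500 * 1000 / 3600
m_dot = 145.7 kg/s


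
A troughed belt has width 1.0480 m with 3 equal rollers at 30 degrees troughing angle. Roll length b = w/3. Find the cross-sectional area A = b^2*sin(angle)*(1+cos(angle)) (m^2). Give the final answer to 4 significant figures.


b = 1.0480/3 = 0.349333 m
A = 0.349333^2 * sin(30 deg) * (1 + cos(30 deg))
A = 0.1139 m^2


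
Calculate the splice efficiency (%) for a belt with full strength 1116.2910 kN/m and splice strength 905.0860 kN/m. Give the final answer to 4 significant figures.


Eff = 905.0860 / 1116.2910 * 100
Eff = 81.08 %


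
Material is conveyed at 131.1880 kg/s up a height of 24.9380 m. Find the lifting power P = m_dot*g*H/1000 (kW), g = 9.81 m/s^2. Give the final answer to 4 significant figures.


P = 131.1880 * 9.81 * 24.9380 / 1000
P = 32.09 kW


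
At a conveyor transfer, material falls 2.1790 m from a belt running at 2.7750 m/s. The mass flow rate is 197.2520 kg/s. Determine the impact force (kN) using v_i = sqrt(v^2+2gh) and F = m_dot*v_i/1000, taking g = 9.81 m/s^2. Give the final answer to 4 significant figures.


v_i = sqrt(2.7750^2 + 2*9.81*2.1790) = 7.103 m/s
F = 197.2520 * 7.103 / 1000
F = 1.401 kN


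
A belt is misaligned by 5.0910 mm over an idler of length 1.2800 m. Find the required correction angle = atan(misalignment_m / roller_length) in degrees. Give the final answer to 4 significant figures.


misalign_m = 5.0910 / 1000 = 0.005091 m
angle = atan(0.005091 / 1.2800)
angle = 0.2279 deg


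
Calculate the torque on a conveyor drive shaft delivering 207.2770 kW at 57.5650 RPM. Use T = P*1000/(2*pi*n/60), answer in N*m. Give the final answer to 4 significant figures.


omega = 2*pi*57.5650/60 = 6.02819 rad/s
T = 207.2770*1000 / 6.02819
T = 34380 N*m


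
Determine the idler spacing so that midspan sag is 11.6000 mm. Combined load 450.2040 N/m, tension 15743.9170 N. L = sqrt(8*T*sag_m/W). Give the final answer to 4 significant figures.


sag = 11.6000/1000 = 0.011600 m
L = sqrt(8 * 15743.9170 * 0.011600 / 450.2040)
L = 1.801 m


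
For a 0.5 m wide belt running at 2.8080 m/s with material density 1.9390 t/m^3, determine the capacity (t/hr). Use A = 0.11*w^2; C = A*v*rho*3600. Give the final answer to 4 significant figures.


A = 0.11 * 0.5^2 = 0.0275 m^2
C = 0.0275 * 2.8080 * 1.9390 * 3600
C = 539.0 t/hr


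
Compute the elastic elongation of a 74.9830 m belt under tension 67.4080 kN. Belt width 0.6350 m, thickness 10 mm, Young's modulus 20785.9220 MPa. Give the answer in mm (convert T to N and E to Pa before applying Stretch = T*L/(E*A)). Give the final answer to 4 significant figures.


A = 0.6350 * 0.01 = 0.00635 m^2
Stretch = 67.4080*1000 * 74.9830 / (20785.9220e6 * 0.00635) * 1000
Stretch = 38.29 mm


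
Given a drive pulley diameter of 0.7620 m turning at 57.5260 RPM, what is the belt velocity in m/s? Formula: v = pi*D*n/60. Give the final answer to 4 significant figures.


v = pi * 0.7620 * 57.5260 / 60
v = 2.295 m/s


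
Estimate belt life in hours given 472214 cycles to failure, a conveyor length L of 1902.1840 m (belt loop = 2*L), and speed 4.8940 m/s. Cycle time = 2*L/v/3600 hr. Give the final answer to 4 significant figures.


cycle_time = 2 * 1902.1840 / 4.8940 / 3600 = 0.215932 hr
life = 472214 * 0.215932 = 102000 hours


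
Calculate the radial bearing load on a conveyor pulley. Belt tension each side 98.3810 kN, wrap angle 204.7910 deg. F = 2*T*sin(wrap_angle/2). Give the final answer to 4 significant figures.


F = 2 * 98.3810 * sin(204.7910/2 deg)
F = 192.2 kN


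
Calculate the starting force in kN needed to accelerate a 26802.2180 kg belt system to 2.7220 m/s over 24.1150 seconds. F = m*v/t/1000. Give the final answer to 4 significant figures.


F = 26802.2180 * 2.7220 / 24.1150 / 1000
F = 3.025 kN


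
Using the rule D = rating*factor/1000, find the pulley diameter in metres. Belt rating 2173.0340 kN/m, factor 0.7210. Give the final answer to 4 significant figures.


D = 2173.0340 * 0.7210 / 1000
D = 1.567 m


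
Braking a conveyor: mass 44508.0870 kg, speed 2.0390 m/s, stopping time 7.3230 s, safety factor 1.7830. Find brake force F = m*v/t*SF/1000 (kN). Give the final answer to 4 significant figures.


F = 44508.0870 * 2.0390 / 7.3230 * 1.7830 / 1000
F = 22.10 kN


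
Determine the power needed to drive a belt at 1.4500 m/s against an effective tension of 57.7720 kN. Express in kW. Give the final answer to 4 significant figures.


P = Te * v = 57.7720 * 1.4500
P = 83.77 kW


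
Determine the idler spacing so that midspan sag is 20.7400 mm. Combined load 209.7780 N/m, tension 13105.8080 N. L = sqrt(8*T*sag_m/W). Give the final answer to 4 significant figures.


sag = 20.7400/1000 = 0.020740 m
L = sqrt(8 * 13105.8080 * 0.020740 / 209.7780)
L = 3.220 m


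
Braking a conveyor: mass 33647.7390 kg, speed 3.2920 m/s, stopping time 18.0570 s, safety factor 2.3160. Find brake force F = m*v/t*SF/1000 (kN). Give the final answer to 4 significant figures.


F = 33647.7390 * 3.2920 / 18.0570 * 2.3160 / 1000
F = 14.21 kN


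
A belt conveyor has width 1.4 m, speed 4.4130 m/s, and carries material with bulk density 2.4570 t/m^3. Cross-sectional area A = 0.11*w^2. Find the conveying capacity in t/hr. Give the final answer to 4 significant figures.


A = 0.11 * 1.4^2 = 0.2156 m^2
C = 0.2156 * 4.4130 * 2.4570 * 3600
C = 8416 t/hr


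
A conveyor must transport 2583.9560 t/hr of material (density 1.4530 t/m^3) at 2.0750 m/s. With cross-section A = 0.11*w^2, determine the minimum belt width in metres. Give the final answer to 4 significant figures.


A_req = 2583.9560 / (2.0750 * 1.4530 * 3600) = 0.238067 m^2
w = sqrt(0.238067 / 0.11)
w = 1.471 m


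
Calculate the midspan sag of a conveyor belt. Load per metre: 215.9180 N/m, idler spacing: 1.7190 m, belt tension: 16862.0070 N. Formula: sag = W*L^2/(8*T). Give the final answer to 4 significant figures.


sag = 215.9180 * 1.7190^2 / (8 * 16862.0070)
sag = 0.004730 m


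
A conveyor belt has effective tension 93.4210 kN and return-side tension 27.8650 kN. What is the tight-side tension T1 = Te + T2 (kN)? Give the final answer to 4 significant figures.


T1 = Te + T2 = 93.4210 + 27.8650
T1 = 121.3 kN


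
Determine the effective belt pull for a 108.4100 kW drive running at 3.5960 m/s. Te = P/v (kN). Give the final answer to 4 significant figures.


Te = P / v = 108.4100 / 3.5960
Te = 30.15 kN


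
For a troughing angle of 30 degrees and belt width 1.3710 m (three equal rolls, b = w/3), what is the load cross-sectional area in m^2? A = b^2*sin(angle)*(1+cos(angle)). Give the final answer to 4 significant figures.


b = 1.3710/3 = 0.457 m
A = 0.457^2 * sin(30 deg) * (1 + cos(30 deg))
A = 0.1949 m^2


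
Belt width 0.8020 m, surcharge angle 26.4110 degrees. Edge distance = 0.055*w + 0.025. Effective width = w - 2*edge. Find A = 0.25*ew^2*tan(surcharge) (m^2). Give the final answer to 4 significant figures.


edge = 0.055*0.8020 + 0.025 = 0.06911 m
ew = 0.8020 - 2*0.06911 = 0.66378 m
A = 0.25 * 0.66378^2 * tan(26.4110 deg)
A = 0.05471 m^2


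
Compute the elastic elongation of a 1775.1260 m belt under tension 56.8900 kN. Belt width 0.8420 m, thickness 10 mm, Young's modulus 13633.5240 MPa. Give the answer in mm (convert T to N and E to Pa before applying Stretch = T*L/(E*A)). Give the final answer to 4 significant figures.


A = 0.8420 * 0.01 = 0.00842 m^2
Stretch = 56.8900*1000 * 1775.1260 / (13633.5240e6 * 0.00842) * 1000
Stretch = 879.7 mm


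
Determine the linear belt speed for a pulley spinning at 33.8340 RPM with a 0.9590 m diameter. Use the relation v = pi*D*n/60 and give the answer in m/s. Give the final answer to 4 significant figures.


v = pi * 0.9590 * 33.8340 / 60
v = 1.699 m/s


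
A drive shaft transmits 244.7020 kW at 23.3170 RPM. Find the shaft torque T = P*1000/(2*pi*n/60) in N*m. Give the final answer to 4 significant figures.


omega = 2*pi*23.3170/60 = 2.44175 rad/s
T = 244.7020*1000 / 2.44175
T = 100200 N*m


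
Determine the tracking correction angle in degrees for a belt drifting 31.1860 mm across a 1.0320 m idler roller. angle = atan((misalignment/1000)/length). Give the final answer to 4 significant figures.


misalign_m = 31.1860 / 1000 = 0.031186 m
angle = atan(0.031186 / 1.0320)
angle = 1.731 deg


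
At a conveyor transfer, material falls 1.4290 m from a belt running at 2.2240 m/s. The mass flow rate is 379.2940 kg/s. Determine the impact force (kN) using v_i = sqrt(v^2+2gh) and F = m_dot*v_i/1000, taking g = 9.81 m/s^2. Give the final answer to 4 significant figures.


v_i = sqrt(2.2240^2 + 2*9.81*1.4290) = 5.7431 m/s
F = 379.2940 * 5.7431 / 1000
F = 2.178 kN


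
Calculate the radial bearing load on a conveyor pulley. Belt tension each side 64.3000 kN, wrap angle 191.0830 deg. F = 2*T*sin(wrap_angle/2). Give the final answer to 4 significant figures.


F = 2 * 64.3000 * sin(191.0830/2 deg)
F = 128.0 kN


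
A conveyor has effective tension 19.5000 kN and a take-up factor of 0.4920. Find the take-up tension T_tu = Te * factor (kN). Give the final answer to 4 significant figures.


T_tu = 19.5000 * 0.4920
T_tu = 9.594 kN


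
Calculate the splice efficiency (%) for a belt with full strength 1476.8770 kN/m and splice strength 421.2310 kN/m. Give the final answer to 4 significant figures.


Eff = 421.2310 / 1476.8770 * 100
Eff = 28.52 %


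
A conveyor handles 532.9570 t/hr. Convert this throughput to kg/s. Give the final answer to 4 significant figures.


m_dot = 532.9570 * 1000 / 3600
m_dot = 148.0 kg/s


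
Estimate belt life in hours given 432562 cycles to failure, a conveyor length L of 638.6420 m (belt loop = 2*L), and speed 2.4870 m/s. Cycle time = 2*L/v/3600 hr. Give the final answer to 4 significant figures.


cycle_time = 2 * 638.6420 / 2.4870 / 3600 = 0.142662 hr
life = 432562 * 0.142662 = 61710 hours


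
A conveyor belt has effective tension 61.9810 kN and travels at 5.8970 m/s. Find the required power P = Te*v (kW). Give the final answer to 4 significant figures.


P = Te * v = 61.9810 * 5.8970
P = 365.5 kW


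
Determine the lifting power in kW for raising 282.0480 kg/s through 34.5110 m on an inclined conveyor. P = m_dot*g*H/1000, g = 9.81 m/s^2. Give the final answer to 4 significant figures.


P = 282.0480 * 9.81 * 34.5110 / 1000
P = 95.49 kW


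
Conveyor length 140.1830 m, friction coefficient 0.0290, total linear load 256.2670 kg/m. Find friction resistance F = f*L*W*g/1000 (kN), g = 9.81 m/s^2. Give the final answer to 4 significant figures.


F = 0.0290 * 140.1830 * 256.2670 * 9.81 / 1000
F = 10.22 kN


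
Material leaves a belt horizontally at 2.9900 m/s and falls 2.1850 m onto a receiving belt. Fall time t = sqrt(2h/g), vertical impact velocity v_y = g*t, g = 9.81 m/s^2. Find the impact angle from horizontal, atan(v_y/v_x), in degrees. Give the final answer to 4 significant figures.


t = sqrt(2*2.1850/9.81) = 0.667431 s
v_y = 9.81 * 0.667431 = 6.5475 m/s
angle = atan(6.5475 / 2.9900) = 65.46 deg


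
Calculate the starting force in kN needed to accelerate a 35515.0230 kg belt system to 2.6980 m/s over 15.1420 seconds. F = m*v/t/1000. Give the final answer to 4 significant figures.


F = 35515.0230 * 2.6980 / 15.1420 / 1000
F = 6.328 kN


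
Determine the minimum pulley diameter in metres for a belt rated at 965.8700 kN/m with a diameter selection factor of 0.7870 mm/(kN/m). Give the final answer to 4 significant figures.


D = 965.8700 * 0.7870 / 1000
D = 0.7601 m


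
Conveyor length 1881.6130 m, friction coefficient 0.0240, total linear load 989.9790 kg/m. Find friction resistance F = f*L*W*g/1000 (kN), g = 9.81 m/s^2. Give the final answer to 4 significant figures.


F = 0.0240 * 1881.6130 * 989.9790 * 9.81 / 1000
F = 438.6 kN


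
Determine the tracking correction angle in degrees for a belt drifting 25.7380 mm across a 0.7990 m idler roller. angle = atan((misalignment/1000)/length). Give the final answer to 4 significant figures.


misalign_m = 25.7380 / 1000 = 0.025738 m
angle = atan(0.025738 / 0.7990)
angle = 1.845 deg


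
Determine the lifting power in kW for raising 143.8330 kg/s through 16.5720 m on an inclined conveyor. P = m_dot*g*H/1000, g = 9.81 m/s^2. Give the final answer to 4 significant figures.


P = 143.8330 * 9.81 * 16.5720 / 1000
P = 23.38 kW


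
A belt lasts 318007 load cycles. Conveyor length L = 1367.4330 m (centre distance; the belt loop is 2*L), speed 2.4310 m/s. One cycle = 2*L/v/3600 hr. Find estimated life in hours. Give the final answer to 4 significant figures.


cycle_time = 2 * 1367.4330 / 2.4310 / 3600 = 0.312499 hr
life = 318007 * 0.312499 = 99380 hours


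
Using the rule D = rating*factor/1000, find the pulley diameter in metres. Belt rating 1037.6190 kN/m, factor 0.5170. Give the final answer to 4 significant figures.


D = 1037.6190 * 0.5170 / 1000
D = 0.5364 m


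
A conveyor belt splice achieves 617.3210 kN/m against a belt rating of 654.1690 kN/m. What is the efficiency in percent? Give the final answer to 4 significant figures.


Eff = 617.3210 / 654.1690 * 100
Eff = 94.37 %


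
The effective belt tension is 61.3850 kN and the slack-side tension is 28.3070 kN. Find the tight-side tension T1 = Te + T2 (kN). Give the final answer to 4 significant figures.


T1 = Te + T2 = 61.3850 + 28.3070
T1 = 89.69 kN


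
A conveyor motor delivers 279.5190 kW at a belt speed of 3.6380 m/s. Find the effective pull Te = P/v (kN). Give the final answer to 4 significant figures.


Te = P / v = 279.5190 / 3.6380
Te = 76.83 kN


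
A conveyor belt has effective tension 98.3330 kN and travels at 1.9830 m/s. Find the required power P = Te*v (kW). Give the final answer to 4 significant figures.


P = Te * v = 98.3330 * 1.9830
P = 195.0 kW


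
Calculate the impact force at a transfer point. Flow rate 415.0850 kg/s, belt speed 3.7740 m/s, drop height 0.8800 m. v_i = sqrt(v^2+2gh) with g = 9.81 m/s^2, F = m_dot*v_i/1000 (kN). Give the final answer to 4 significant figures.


v_i = sqrt(3.7740^2 + 2*9.81*0.8800) = 5.61326 m/s
F = 415.0850 * 5.61326 / 1000
F = 2.330 kN


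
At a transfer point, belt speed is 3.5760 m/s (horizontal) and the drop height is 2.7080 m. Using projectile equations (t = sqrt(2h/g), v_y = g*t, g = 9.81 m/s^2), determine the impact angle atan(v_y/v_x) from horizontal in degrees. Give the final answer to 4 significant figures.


t = sqrt(2*2.7080/9.81) = 0.743027 s
v_y = 9.81 * 0.743027 = 7.28909 m/s
angle = atan(7.28909 / 3.5760) = 63.87 deg


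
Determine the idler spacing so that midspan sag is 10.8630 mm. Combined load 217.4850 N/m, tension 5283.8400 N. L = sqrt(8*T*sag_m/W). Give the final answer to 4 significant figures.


sag = 10.8630/1000 = 0.010863 m
L = sqrt(8 * 5283.8400 * 0.010863 / 217.4850)
L = 1.453 m


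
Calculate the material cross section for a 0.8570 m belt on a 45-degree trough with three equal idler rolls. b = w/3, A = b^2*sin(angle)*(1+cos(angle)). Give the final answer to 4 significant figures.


b = 0.8570/3 = 0.285667 m
A = 0.285667^2 * sin(45 deg) * (1 + cos(45 deg))
A = 0.09851 m^2


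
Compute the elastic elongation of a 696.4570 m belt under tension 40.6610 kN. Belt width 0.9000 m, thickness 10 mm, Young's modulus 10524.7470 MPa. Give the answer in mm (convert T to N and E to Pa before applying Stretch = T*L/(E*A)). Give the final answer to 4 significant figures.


A = 0.9000 * 0.01 = 0.00900 m^2
Stretch = 40.6610*1000 * 696.4570 / (10524.7470e6 * 0.00900) * 1000
Stretch = 299.0 mm


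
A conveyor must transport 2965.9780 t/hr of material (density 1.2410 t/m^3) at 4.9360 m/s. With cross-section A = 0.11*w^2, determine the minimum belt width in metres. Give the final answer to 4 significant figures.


A_req = 2965.9780 / (4.9360 * 1.2410 * 3600) = 0.134499 m^2
w = sqrt(0.134499 / 0.11)
w = 1.106 m


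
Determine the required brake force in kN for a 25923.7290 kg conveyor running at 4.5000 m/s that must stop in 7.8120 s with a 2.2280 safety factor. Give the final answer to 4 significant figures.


F = 25923.7290 * 4.5000 / 7.8120 * 2.2280 / 1000
F = 33.27 kN


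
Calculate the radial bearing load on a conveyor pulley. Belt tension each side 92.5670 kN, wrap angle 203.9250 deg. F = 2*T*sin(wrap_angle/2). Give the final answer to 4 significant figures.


F = 2 * 92.5670 * sin(203.9250/2 deg)
F = 181.1 kN


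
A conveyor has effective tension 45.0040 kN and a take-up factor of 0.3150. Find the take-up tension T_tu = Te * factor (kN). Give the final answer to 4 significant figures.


T_tu = 45.0040 * 0.3150
T_tu = 14.18 kN


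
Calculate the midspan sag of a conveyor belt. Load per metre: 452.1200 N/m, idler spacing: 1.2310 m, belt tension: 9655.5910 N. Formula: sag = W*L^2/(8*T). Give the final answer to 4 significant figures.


sag = 452.1200 * 1.2310^2 / (8 * 9655.5910)
sag = 0.008870 m


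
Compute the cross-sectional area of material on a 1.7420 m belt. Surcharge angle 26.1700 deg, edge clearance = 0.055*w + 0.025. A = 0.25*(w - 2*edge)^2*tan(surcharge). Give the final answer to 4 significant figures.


edge = 0.055*1.7420 + 0.025 = 0.12081 m
ew = 1.7420 - 2*0.12081 = 1.50038 m
A = 0.25 * 1.50038^2 * tan(26.1700 deg)
A = 0.2766 m^2


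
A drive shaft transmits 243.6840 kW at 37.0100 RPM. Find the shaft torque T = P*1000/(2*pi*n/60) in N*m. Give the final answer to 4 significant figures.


omega = 2*pi*37.0100/60 = 3.87568 rad/s
T = 243.6840*1000 / 3.87568
T = 62880 N*m


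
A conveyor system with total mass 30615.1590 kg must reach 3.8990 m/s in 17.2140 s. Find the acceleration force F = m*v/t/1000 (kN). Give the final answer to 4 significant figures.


F = 30615.1590 * 3.8990 / 17.2140 / 1000
F = 6.934 kN


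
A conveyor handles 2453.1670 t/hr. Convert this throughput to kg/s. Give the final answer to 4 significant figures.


m_dot = 2453.1670 * 1000 / 3600
m_dot = 681.4 kg/s


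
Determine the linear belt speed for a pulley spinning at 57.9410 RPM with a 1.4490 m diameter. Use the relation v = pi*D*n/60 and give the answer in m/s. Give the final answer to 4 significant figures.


v = pi * 1.4490 * 57.9410 / 60
v = 4.396 m/s


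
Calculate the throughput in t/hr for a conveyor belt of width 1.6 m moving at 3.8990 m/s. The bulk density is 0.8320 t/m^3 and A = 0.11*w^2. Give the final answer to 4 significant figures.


A = 0.11 * 1.6^2 = 0.2816 m^2
C = 0.2816 * 3.8990 * 0.8320 * 3600
C = 3289 t/hr


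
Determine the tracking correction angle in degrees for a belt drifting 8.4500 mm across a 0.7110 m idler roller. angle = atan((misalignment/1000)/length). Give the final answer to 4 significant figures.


misalign_m = 8.4500 / 1000 = 0.008450 m
angle = atan(0.008450 / 0.7110)
angle = 0.6809 deg


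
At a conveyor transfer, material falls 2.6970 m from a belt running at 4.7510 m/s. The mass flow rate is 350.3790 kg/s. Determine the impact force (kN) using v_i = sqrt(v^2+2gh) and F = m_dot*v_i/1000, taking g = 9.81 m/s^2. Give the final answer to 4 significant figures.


v_i = sqrt(4.7510^2 + 2*9.81*2.6970) = 8.68833 m/s
F = 350.3790 * 8.68833 / 1000
F = 3.044 kN


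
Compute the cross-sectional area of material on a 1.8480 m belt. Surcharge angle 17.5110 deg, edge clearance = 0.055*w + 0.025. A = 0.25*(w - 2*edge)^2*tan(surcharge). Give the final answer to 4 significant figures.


edge = 0.055*1.8480 + 0.025 = 0.12664 m
ew = 1.8480 - 2*0.12664 = 1.59472 m
A = 0.25 * 1.59472^2 * tan(17.5110 deg)
A = 0.2006 m^2


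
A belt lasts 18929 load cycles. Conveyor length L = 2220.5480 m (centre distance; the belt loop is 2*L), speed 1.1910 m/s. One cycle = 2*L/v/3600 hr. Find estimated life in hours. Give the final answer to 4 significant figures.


cycle_time = 2 * 2220.5480 / 1.1910 / 3600 = 1.0358 hr
life = 18929 * 1.0358 = 19610 hours


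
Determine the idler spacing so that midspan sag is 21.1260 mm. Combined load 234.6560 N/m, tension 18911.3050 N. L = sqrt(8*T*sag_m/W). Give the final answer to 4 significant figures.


sag = 21.1260/1000 = 0.021126 m
L = sqrt(8 * 18911.3050 * 0.021126 / 234.6560)
L = 3.691 m


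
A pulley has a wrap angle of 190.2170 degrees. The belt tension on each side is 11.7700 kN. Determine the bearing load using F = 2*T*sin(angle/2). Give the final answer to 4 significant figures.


F = 2 * 11.7700 * sin(190.2170/2 deg)
F = 23.45 kN


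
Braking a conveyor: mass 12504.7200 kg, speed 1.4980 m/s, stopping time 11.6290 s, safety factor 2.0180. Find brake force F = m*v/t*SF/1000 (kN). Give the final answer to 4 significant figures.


F = 12504.7200 * 1.4980 / 11.6290 * 2.0180 / 1000
F = 3.251 kN


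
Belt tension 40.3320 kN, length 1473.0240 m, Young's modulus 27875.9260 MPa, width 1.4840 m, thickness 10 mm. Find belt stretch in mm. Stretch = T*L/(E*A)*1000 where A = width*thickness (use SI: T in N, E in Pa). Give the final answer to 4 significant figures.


A = 1.4840 * 0.01 = 0.01484 m^2
Stretch = 40.3320*1000 * 1473.0240 / (27875.9260e6 * 0.01484) * 1000
Stretch = 143.6 mm


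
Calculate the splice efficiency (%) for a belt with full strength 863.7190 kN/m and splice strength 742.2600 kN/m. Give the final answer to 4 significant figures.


Eff = 742.2600 / 863.7190 * 100
Eff = 85.94 %


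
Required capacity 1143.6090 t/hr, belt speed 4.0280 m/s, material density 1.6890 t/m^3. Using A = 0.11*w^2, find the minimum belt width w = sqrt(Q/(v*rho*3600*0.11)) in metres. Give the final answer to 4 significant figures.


A_req = 1143.6090 / (4.0280 * 1.6890 * 3600) = 0.0466934 m^2
w = sqrt(0.0466934 / 0.11)
w = 0.6515 m


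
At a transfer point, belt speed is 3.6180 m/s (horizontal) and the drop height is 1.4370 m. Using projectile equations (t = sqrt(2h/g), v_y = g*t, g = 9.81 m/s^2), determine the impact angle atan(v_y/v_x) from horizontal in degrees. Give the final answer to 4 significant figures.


t = sqrt(2*1.4370/9.81) = 0.541264 s
v_y = 9.81 * 0.541264 = 5.3098 m/s
angle = atan(5.3098 / 3.6180) = 55.73 deg


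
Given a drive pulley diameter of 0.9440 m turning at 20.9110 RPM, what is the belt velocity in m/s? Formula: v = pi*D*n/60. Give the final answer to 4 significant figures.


v = pi * 0.9440 * 20.9110 / 60
v = 1.034 m/s


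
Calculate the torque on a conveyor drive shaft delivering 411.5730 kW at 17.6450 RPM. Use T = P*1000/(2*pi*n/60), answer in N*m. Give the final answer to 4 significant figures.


omega = 2*pi*17.6450/60 = 1.84778 rad/s
T = 411.5730*1000 / 1.84778
T = 222700 N*m


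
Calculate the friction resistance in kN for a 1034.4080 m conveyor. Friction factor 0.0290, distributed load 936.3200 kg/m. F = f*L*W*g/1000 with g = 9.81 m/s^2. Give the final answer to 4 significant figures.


F = 0.0290 * 1034.4080 * 936.3200 * 9.81 / 1000
F = 275.5 kN


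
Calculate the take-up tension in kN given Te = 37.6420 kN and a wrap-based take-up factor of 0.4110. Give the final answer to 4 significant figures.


T_tu = 37.6420 * 0.4110
T_tu = 15.47 kN


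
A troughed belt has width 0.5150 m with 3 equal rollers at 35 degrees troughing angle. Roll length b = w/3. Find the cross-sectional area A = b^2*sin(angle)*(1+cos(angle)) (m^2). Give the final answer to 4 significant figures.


b = 0.5150/3 = 0.171667 m
A = 0.171667^2 * sin(35 deg) * (1 + cos(35 deg))
A = 0.03075 m^2


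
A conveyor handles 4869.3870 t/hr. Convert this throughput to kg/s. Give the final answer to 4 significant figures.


m_dot = 4869.3870 * 1000 / 3600
m_dot = 1353 kg/s


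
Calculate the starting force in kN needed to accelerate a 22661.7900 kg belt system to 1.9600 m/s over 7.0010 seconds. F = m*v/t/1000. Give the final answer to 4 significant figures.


F = 22661.7900 * 1.9600 / 7.0010 / 1000
F = 6.344 kN


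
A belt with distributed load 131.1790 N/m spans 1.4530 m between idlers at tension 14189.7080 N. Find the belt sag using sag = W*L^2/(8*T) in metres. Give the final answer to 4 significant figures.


sag = 131.1790 * 1.4530^2 / (8 * 14189.7080)
sag = 0.002440 m


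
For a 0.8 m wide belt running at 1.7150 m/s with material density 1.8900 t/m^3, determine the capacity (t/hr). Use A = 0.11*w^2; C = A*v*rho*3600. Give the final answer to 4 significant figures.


A = 0.11 * 0.8^2 = 0.0704 m^2
C = 0.0704 * 1.7150 * 1.8900 * 3600
C = 821.5 t/hr


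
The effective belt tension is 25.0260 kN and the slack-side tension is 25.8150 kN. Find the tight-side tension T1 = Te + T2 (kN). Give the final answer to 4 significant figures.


T1 = Te + T2 = 25.0260 + 25.8150
T1 = 50.84 kN


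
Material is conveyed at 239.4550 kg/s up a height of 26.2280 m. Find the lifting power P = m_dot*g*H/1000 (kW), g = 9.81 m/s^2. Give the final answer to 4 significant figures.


P = 239.4550 * 9.81 * 26.2280 / 1000
P = 61.61 kW


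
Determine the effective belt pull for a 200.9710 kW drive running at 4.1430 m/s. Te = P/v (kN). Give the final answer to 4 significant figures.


Te = P / v = 200.9710 / 4.1430
Te = 48.51 kN


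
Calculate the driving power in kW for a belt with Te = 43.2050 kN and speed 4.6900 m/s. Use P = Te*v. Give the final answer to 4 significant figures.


P = Te * v = 43.2050 * 4.6900
P = 202.6 kW


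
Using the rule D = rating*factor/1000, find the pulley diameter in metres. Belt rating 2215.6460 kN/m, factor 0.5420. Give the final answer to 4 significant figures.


D = 2215.6460 * 0.5420 / 1000
D = 1.201 m


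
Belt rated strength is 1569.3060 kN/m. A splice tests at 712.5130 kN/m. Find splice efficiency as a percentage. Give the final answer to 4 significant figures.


Eff = 712.5130 / 1569.3060 * 100
Eff = 45.40 %


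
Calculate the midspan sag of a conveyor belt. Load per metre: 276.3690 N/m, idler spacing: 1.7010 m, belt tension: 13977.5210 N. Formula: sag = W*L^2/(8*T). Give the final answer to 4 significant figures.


sag = 276.3690 * 1.7010^2 / (8 * 13977.5210)
sag = 0.007151 m


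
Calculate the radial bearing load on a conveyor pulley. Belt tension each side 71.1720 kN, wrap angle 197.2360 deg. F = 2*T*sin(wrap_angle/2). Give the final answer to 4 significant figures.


F = 2 * 71.1720 * sin(197.2360/2 deg)
F = 140.7 kN


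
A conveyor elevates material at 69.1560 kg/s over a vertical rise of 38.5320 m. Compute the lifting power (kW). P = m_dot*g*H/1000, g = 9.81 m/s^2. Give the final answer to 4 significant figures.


P = 69.1560 * 9.81 * 38.5320 / 1000
P = 26.14 kW


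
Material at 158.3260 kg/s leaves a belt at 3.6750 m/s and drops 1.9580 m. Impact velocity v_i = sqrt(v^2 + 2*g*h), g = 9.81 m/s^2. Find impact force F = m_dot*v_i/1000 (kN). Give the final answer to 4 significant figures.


v_i = sqrt(3.6750^2 + 2*9.81*1.9580) = 7.20566 m/s
F = 158.3260 * 7.20566 / 1000
F = 1.141 kN


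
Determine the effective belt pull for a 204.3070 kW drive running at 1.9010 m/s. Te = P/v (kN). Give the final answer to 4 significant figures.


Te = P / v = 204.3070 / 1.9010
Te = 107.5 kN


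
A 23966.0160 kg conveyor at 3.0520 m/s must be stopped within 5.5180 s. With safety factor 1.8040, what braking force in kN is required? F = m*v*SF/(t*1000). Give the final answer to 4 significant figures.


F = 23966.0160 * 3.0520 / 5.5180 * 1.8040 / 1000
F = 23.91 kN


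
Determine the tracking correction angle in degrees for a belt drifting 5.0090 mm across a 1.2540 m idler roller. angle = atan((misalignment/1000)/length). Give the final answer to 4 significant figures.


misalign_m = 5.0090 / 1000 = 0.005009 m
angle = atan(0.005009 / 1.2540)
angle = 0.2289 deg


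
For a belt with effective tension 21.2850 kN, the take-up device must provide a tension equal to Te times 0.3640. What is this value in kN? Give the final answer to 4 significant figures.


T_tu = 21.2850 * 0.3640
T_tu = 7.748 kN


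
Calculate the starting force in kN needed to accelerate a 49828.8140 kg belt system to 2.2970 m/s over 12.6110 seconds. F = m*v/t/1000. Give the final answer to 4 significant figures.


F = 49828.8140 * 2.2970 / 12.6110 / 1000
F = 9.076 kN


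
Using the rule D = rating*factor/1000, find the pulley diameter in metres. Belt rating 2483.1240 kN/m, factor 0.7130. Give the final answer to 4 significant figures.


D = 2483.1240 * 0.7130 / 1000
D = 1.770 m


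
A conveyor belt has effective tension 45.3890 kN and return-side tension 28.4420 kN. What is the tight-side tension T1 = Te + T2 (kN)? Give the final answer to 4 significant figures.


T1 = Te + T2 = 45.3890 + 28.4420
T1 = 73.83 kN


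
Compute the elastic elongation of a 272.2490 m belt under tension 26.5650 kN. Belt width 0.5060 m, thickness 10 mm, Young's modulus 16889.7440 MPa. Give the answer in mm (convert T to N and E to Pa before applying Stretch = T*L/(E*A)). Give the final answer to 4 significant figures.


A = 0.5060 * 0.01 = 0.00506 m^2
Stretch = 26.5650*1000 * 272.2490 / (16889.7440e6 * 0.00506) * 1000
Stretch = 84.63 mm


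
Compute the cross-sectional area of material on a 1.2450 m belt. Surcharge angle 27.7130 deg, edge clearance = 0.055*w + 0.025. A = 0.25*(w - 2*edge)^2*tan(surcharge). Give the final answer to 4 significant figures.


edge = 0.055*1.2450 + 0.025 = 0.093475 m
ew = 1.2450 - 2*0.093475 = 1.05805 m
A = 0.25 * 1.05805^2 * tan(27.7130 deg)
A = 0.1470 m^2


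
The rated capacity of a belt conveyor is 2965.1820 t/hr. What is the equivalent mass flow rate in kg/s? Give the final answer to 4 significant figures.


m_dot = 2965.1820 * 1000 / 3600
m_dot = 823.7 kg/s


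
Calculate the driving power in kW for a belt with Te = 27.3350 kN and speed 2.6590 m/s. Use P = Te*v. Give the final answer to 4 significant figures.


P = Te * v = 27.3350 * 2.6590
P = 72.68 kW


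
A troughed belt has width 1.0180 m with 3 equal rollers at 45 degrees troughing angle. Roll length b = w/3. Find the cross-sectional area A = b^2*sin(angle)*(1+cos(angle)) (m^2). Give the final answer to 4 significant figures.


b = 1.0180/3 = 0.339333 m
A = 0.339333^2 * sin(45 deg) * (1 + cos(45 deg))
A = 0.1390 m^2


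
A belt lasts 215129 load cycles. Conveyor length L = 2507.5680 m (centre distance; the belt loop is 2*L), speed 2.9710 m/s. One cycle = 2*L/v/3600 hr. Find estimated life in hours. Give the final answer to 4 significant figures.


cycle_time = 2 * 2507.5680 / 2.9710 / 3600 = 0.468897 hr
life = 215129 * 0.468897 = 100900 hours


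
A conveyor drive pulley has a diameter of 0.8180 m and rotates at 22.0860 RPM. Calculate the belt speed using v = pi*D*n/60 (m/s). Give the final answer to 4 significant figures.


v = pi * 0.8180 * 22.0860 / 60
v = 0.9460 m/s


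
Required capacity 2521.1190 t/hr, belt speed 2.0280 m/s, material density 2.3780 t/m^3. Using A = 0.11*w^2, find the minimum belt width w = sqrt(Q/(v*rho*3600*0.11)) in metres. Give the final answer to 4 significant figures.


A_req = 2521.1190 / (2.0280 * 2.3780 * 3600) = 0.145215 m^2
w = sqrt(0.145215 / 0.11)
w = 1.149 m


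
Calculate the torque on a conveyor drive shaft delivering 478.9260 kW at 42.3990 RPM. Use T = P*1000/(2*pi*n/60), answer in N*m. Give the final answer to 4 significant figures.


omega = 2*pi*42.3990/60 = 4.44001 rad/s
T = 478.9260*1000 / 4.44001
T = 107900 N*m


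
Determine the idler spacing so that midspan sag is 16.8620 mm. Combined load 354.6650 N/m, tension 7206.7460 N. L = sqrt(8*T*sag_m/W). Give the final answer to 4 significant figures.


sag = 16.8620/1000 = 0.016862 m
L = sqrt(8 * 7206.7460 * 0.016862 / 354.6650)
L = 1.656 m


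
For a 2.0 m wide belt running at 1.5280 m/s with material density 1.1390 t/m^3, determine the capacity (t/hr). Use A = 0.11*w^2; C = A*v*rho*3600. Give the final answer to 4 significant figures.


A = 0.11 * 2.0^2 = 0.44 m^2
C = 0.44 * 1.5280 * 1.1390 * 3600
C = 2757 t/hr


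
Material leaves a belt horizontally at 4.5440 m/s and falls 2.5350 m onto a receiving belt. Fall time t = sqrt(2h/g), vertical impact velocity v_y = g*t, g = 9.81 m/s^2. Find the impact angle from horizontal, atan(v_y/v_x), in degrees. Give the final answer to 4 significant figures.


t = sqrt(2*2.5350/9.81) = 0.718902 s
v_y = 9.81 * 0.718902 = 7.05243 m/s
angle = atan(7.05243 / 4.5440) = 57.21 deg


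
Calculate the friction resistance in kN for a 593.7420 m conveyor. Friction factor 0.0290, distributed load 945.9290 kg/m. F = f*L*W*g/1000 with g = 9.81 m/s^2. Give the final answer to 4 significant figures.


F = 0.0290 * 593.7420 * 945.9290 * 9.81 / 1000
F = 159.8 kN


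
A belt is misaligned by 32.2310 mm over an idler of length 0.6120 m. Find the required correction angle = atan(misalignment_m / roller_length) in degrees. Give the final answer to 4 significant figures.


misalign_m = 32.2310 / 1000 = 0.032231 m
angle = atan(0.032231 / 0.6120)
angle = 3.015 deg


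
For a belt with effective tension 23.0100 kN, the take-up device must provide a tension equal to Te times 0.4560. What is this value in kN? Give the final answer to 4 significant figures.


T_tu = 23.0100 * 0.4560
T_tu = 10.49 kN


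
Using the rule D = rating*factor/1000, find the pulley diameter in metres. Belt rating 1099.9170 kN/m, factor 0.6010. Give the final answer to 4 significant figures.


D = 1099.9170 * 0.6010 / 1000
D = 0.6611 m


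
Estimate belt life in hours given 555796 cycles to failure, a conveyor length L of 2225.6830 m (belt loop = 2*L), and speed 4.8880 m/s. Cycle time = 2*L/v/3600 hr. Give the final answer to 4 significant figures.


cycle_time = 2 * 2225.6830 / 4.8880 / 3600 = 0.252965 hr
life = 555796 * 0.252965 = 140600 hours


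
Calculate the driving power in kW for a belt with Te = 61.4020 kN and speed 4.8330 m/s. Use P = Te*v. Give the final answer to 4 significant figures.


P = Te * v = 61.4020 * 4.8330
P = 296.8 kW


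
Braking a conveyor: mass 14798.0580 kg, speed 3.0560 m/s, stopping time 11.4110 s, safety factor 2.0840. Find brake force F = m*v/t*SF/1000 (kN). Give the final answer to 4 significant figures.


F = 14798.0580 * 3.0560 / 11.4110 * 2.0840 / 1000
F = 8.259 kN
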